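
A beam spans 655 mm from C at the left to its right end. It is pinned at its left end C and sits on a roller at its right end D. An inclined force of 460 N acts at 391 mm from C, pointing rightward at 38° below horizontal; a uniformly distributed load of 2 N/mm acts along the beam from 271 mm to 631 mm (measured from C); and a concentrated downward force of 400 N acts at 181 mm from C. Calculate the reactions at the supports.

C_x = -362.5 N, C_y = 627.9 N, D_y = 775.3 N

Resultant of the distributed load: 2 × 360 = 720 N at 451 mm from C.
Taking moments about C: D_y·655 − 460·sin38°·391 − (2·360)·451 − 400·181 = 0 → D_y = 507853/655 = 775.348 ≈ 775.3 N.
ΣF_y = 0: C_y + 775.348 − 460·sin38° − 2·360 − 400 = 0 → C_y = 627.9 N.
ΣF_x = 0: C_x + 460·cos38° = 0 → C_x = -362.5 N.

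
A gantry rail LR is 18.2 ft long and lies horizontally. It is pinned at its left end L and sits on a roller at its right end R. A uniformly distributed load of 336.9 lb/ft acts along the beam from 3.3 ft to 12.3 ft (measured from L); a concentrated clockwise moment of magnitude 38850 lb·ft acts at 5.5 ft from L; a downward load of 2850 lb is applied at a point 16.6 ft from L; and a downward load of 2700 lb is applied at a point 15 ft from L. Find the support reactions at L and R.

L_x = 0, L_y = 323.3 lb, R_y = 8259 lb

Resultant of the distributed load: 336.9 × 9 = 3032.1 lb at 7.8 ft from L.
Moments about L: R_y·18.2 − (336.9·9)·7.8 − 38850 − 2850·16.6 − 2700·15 = 0 → R_y = 150310.38/18.2 = 8258.81 ≈ 8259 lb.
ΣF_y = 0: L_y + 8258.81 − 336.9·9 − 2850 − 2700 = 0 → L_y = 323.3 lb.
ΣF_x = 0: no horizontal applied forces, so L_x = 0.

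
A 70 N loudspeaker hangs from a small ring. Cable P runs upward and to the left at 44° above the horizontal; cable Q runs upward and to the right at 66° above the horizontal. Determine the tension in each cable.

ΣF_x = 0: −T_P·cos44° + T_Q·cos66° = 0 → T_Q = 1.76856·T_P.
ΣF_y = 0: T_P·sin44° + T_Q·sin66° = 70.
Substitute: T_P·(0.694658 + 1.76856·0.913545) = 70 → T_P = 30.2989 ≈ 30.30 N.
Then T_Q = 1.76856 × 30.2989 = 53.59 N.

T_P = 30.30 N, T_Q = 53.59 N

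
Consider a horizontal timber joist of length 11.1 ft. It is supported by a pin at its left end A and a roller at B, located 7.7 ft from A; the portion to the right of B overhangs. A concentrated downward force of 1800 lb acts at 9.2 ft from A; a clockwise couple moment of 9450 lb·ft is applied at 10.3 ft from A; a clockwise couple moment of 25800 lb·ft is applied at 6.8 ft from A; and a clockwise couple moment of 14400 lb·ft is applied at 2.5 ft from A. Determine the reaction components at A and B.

A_x = 0, A_y = -6799 lb, B_y = 8599 lb

Taking moments about A: B_y·7.7 − 1800·9.2 − 9450 − 25800 − 14400 = 0 → B_y = 66210/7.7 = 8598.7 ≈ 8599 lb.
ΣF_y = 0: A_y + 8598.7 − 1800 = 0 → A_y = -6799 lb.
ΣF_x = 0: no horizontal applied forces, so A_x = 0.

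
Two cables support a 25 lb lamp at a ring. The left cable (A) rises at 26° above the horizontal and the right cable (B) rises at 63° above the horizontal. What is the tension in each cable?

T_A = 11.35 lb, T_B = 22.47 lb

ΣF_x = 0: −T_A·cos26° + T_B·cos63° = 0 → T_B = 1.97976·T_A.
ΣF_y = 0: T_A·sin26° + T_B·sin63° = 25.
Substitute: T_A·(0.438371 + 1.97976·0.891007) = 25 → T_A = 11.3515 ≈ 11.35 lb.
Then T_B = 1.97976 × 11.3515 = 22.47 lb.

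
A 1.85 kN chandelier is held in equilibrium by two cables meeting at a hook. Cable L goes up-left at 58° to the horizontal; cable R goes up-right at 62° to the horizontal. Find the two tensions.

T_L = 1.003 kN, T_R = 1.132 kN

ΣF_x = 0: −T_L·cos58° + T_R·cos62° = 0 → T_R = 1.12876·T_L.
ΣF_y = 0: T_L·sin58° + T_R·sin62° = 1.85.
Substitute: T_L·(0.848048 + 1.12876·0.882948) = 1.85 → T_L = 1.00288 ≈ 1.003 kN.
Then T_R = 1.12876 × 1.00288 = 1.132 kN.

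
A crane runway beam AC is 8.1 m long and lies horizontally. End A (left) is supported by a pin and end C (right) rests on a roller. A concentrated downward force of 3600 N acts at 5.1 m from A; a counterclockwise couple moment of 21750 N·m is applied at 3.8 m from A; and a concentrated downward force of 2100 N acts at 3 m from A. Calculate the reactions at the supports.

ΣM about A: C_y·8.1 − 3600·5.1 + 21750 − 2100·3 = 0 → C_y = 2910/8.1 = 359.259 ≈ 359.3 N.
ΣF_y = 0: A_y + 359.259 − 3600 − 2100 = 0 → A_y = 5341 N.
ΣF_x = 0: no horizontal applied forces, so A_x = 0.

A_x = 0, A_y = 5341 N, C_y = 359.3 N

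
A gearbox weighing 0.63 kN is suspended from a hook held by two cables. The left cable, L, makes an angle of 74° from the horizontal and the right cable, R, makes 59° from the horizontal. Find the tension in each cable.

T_L = 0.4437 kN, T_R = 0.2374 kN

ΣF_x = 0: −T_L·cos74° + T_R·cos59° = 0 → T_R = 0.535179·T_L.
ΣF_y = 0: T_L·sin74° + T_R·sin59° = 0.63.
Substitute: T_L·(0.961262 + 0.535179·0.857167) = 0.63 → T_L = 0.443662 ≈ 0.4437 kN.
Then T_R = 0.535179 × 0.443662 = 0.2374 kN.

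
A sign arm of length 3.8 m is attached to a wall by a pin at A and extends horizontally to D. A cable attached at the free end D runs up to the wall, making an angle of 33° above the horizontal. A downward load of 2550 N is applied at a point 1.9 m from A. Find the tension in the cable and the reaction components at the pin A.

T = 2341 N, A_x = 1963 N, A_y = 1275 N

ΣM about A: T·sin33°·3.8 − 2550·1.9 = 0 → T = 4845/(3.8·0.544639) = 2341 N.
ΣF_x = 0: A_x − T·cos33° = 0 → A_x = 2341 × 0.838671 = 1963 N.
ΣF_y = 0: A_y + T·sin33° − 2550 = 0 → A_y = 2550 − 2341 × 0.544639 = 1275 N.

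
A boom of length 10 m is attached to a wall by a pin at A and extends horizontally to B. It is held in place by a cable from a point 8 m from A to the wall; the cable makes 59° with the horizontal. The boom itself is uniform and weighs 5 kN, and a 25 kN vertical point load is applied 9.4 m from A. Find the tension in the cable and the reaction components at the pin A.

ΣM about A: T·sin59°·8 − 5·5 − 25·9.4 = 0 → T = 260/(8·0.857167) = 37.9156 ≈ 37.92 kN.
ΣF_x = 0: A_x − T·cos59° = 0 → A_x = 37.9156 × 0.515038 = 19.53 kN.
ΣF_y = 0: A_y + T·sin59° − 5 − 25 = 0 → A_y = 30 − 37.9156 × 0.857167 = -2.500 kN.

T = 37.92 kN, A_x = 19.53 kN, A_y = -2.500 kN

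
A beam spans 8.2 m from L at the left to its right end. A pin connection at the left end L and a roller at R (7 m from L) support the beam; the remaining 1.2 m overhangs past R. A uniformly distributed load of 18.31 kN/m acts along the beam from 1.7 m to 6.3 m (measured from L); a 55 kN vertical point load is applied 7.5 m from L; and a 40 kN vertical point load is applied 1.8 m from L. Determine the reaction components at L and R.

L_x = 0, L_y = 61.88 kN, R_y = 117.3 kN

Resultant of the distributed load: 18.31 × 4.6 = 84.226 kN at 4 m from L.
Moments about L: R_y·7 − (18.31·4.6)·4 − 55·7.5 − 40·1.8 = 0 → R_y = 821.404/7 = 117.343 ≈ 117.3 kN.
ΣF_y = 0: L_y + 117.343 − 18.31·4.6 − 55 − 40 = 0 → L_y = 61.88 kN.
ΣF_x = 0: no horizontal applied forces, so L_x = 0.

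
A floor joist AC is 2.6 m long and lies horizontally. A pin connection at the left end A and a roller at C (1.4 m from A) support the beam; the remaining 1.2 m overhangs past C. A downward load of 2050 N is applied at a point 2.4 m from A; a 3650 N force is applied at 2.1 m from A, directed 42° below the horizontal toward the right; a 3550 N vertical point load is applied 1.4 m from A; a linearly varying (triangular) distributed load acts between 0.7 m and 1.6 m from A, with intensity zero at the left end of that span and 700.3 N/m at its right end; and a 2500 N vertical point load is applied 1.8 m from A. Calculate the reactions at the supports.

Resultant of the triangular load: ½ × 700.3 × 0.9 = 315.135 N, acting at 1.3 m from A (one-third of the span from the peak).
ΣM about A: C_y·1.4 − 2050·2.4 − 3650·sin42°·2.1 − 3550·1.4 − (½·700.3·0.9)·1.3 − 2500·1.8 = 0 → C_y = 19928.6/1.4 = 14234.7 ≈ 14230 N.
ΣF_y = 0: A_y + 14234.7 − 2050 − 3650·sin42° − 3550 − ½·700.3·0.9 − 2500 = 0 → A_y = -3377 N.
ΣF_x = 0: A_x + 3650·cos42° = 0 → A_x = -2712 N.

A_x = -2712 N, A_y = -3377 N, C_y = 14230 N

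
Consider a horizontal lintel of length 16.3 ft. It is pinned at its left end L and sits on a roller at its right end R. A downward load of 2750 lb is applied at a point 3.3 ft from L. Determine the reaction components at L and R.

L_x = 0, L_y = 2193 lb, R_y = 556.7 lb

ΣM about L: R_y·16.3 − 2750·3.3 = 0 → R_y = 9075/16.3 = 556.748 ≈ 556.7 lb.
ΣF_y = 0: L_y + 556.748 − 2750 = 0 → L_y = 2193 lb.
ΣF_x = 0: no horizontal applied forces, so L_x = 0.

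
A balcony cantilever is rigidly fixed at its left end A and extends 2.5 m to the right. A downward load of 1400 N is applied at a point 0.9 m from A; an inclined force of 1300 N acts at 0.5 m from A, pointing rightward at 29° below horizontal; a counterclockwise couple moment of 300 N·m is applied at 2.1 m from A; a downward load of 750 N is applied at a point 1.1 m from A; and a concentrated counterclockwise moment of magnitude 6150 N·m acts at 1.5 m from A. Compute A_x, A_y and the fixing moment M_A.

ΣF_x = 0: A_x + 1300·cos29° = 0 → A_x = -1137 N.
ΣF_y = 0: A_y − 1400 − 1300·sin29° − 750 = 0 → A_y = 2780 N.
ΣM about A: M_A − 1400·0.9 − 1300·sin29°·0.5 + 300 − 750·1.1 + 6150 = 0 → M_A = -4050 N·m.

A_x = -1137 N, A_y = 2780 N, M_A = -4050 N·m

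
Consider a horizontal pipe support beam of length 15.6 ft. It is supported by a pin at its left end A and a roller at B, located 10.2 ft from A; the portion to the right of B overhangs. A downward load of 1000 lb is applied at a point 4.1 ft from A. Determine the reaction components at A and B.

A_x = 0, A_y = 598.0 lb, B_y = 402.0 lb

Taking moments about A: B_y·10.2 − 1000·4.1 = 0 → B_y = 4100/10.2 = 401.961 ≈ 402.0 lb.
ΣF_y = 0: A_y + 401.961 − 1000 = 0 → A_y = 598.0 lb.
ΣF_x = 0: no horizontal applied forces, so A_x = 0.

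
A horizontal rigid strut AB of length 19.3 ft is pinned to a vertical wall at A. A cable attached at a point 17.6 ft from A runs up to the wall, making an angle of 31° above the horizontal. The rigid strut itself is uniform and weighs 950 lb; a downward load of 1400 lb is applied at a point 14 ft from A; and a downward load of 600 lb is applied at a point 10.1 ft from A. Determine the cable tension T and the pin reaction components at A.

ΣM about A: T·sin31°·17.6 − 950·9.65 − 1400·14 − 600·10.1 = 0 → T = 34827.5/(17.6·0.515038) = 3842.12 ≈ 3842 lb.
ΣF_x = 0: A_x − T·cos31° = 0 → A_x = 3842.12 × 0.857167 = 3293 lb.
ΣF_y = 0: A_y + T·sin31° − 950 − 1400 − 600 = 0 → A_y = 2950 − 3842.12 × 0.515038 = 971.2 lb.

T = 3842 lb, A_x = 3293 lb, A_y = 971.2 lb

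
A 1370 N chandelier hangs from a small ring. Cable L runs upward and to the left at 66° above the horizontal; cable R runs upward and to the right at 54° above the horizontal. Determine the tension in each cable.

T_L = 929.8 N, T_R = 643.4 N

ΣF_x = 0: −T_L·cos66° + T_R·cos54° = 0 → T_R = 0.691982·T_L.
ΣF_y = 0: T_L·sin66° + T_R·sin54° = 1370.
Substitute: T_L·(0.913545 + 0.691982·0.809017) = 1370 → T_L = 929.841 ≈ 929.8 N.
Then T_R = 0.691982 × 929.841 = 643.4 N.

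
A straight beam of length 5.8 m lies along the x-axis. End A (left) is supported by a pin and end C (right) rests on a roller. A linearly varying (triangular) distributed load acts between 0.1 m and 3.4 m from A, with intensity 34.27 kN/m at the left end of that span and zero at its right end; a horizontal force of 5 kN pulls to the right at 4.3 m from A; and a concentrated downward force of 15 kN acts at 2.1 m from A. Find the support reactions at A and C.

A_x = -5.000 kN, A_y = 54.42 kN, C_y = 17.13 kN

Resultant of the triangular load: ½ × 34.27 × 3.3 = 56.5455 kN, acting at 1.2 m from A (one-third of the span from the peak).
Moments about A: C_y·5.8 − (½·34.27·3.3)·1.2 − 15·2.1 = 0 → C_y = 99.3546/5.8 = 17.1301 ≈ 17.13 kN.
ΣF_y = 0: A_y + 17.1301 − ½·34.27·3.3 − 15 = 0 → A_y = 54.42 kN.
ΣF_x = 0: A_x + 5 = 0 → A_x = -5.000 kN.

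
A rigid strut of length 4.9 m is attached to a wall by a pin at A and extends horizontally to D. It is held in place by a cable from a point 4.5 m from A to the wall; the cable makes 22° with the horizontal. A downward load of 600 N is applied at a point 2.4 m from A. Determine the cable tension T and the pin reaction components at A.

T = 854.2 N, A_x = 792.0 N, A_y = 280.0 N

ΣM about A: T·sin22°·4.5 − 600·2.4 = 0 → T = 1440/(4.5·0.374607) = 854.229 ≈ 854.2 N.
ΣF_x = 0: A_x − T·cos22° = 0 → A_x = 854.229 × 0.927184 = 792.0 N.
ΣF_y = 0: A_y + T·sin22° − 600 = 0 → A_y = 600 − 854.229 × 0.374607 = 280.0 N.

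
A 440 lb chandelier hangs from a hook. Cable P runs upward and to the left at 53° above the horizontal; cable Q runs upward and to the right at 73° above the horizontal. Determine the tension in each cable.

ΣF_x = 0: −T_P·cos53° + T_Q·cos73° = 0 → T_Q = 2.05839·T_P.
ΣF_y = 0: T_P·sin53° + T_Q·sin73° = 440.
Substitute: T_P·(0.798636 + 2.05839·0.956305) = 440 → T_P = 159.012 ≈ 159.0 lb.
Then T_Q = 2.05839 × 159.012 = 327.3 lb.

T_P = 159.0 lb, T_Q = 327.3 lb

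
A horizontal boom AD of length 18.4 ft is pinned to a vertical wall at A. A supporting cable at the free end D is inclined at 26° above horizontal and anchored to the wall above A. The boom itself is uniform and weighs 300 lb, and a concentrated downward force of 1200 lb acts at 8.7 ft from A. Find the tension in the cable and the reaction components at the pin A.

ΣM about A: T·sin26°·18.4 − 300·9.2 − 1200·8.7 = 0 → T = 13200/(18.4·0.438371) = 1636.49 ≈ 1636 lb.
ΣF_x = 0: A_x − T·cos26° = 0 → A_x = 1636.49 × 0.898794 = 1471 lb.
ΣF_y = 0: A_y + T·sin26° − 300 − 1200 = 0 → A_y = 1500 − 1636.49 × 0.438371 = 782.6 lb.

T = 1636 lb, A_x = 1471 lb, A_y = 782.6 lb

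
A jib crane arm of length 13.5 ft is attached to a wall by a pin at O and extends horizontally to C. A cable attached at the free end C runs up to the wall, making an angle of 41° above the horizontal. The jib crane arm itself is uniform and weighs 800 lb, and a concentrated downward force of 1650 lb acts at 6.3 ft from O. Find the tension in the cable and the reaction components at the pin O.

T = 1783 lb, O_x = 1346 lb, O_y = 1280 lb

ΣM about O: T·sin41°·13.5 − 800·6.75 − 1650·6.3 = 0 → T = 15795/(13.5·0.656059) = 1783.38 ≈ 1783 lb.
ΣF_x = 0: O_x − T·cos41° = 0 → O_x = 1783.38 × 0.75471 = 1346 lb.
ΣF_y = 0: O_y + T·sin41° − 800 − 1650 = 0 → O_y = 2450 − 1783.38 × 0.656059 = 1280 lb.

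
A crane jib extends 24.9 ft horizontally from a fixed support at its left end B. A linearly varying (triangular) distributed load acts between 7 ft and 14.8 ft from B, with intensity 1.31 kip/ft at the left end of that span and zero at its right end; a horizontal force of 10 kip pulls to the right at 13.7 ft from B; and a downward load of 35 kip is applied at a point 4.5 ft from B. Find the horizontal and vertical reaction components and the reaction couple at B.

B_x = -10.00 kip, B_y = 40.11 kip, M_B = 206.5 kip·ft

Resultant of the triangular load: ½ × 1.31 × 7.8 = 5.109 kip, acting at 9.6 ft from B (one-third of the span from the peak).
ΣF_x = 0: B_x + 10 = 0 → B_x = -10.00 kip.
ΣF_y = 0: B_y − ½·1.31·7.8 − 35 = 0 → B_y = 40.11 kip.
ΣM about B: M_B − (½·1.31·7.8)·9.6 − 35·4.5 = 0 → M_B = 206.5 kip·ft.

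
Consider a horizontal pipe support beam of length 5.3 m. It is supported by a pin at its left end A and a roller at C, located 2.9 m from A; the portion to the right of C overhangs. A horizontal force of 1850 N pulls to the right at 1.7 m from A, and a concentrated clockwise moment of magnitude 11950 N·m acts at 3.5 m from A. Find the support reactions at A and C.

Moments about A: C_y·2.9 − 11950 = 0 → C_y = 11950/2.9 = 4120.69 ≈ 4121 N.
ΣF_y = 0: A_y + 4120.69  = 0 → A_y = -4121 N.
ΣF_x = 0: A_x + 1850 = 0 → A_x = -1850 N.

A_x = -1850 N, A_y = -4121 N, C_y = 4121 N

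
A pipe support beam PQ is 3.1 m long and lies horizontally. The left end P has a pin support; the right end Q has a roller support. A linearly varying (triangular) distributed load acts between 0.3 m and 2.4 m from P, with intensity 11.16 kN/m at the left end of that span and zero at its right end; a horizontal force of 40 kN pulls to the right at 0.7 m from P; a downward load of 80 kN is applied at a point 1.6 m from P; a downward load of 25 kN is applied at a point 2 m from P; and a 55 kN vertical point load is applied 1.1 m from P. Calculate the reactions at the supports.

P_x = -40.00 kN, P_y = 91.00 kN, Q_y = 80.72 kN

Resultant of the triangular load: ½ × 11.16 × 2.1 = 11.718 kN, acting at 1 m from P (one-third of the span from the peak).
Taking moments about P: Q_y·3.1 − (½·11.16·2.1)·1 − 80·1.6 − 25·2 − 55·1.1 = 0 → Q_y = 250.218/3.1 = 80.7155 ≈ 80.72 kN.
ΣF_y = 0: P_y + 80.7155 − ½·11.16·2.1 − 80 − 25 − 55 = 0 → P_y = 91.00 kN.
ΣF_x = 0: P_x + 40 = 0 → P_x = -40.00 kN.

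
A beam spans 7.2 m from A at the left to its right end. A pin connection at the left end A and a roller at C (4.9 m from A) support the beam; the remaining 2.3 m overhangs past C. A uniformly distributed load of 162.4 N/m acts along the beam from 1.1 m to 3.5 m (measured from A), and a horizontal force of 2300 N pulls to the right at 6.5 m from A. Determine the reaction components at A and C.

Resultant of the distributed load: 162.4 × 2.4 = 389.76 N at 2.3 m from A.
ΣM about A: C_y·4.9 − (162.4·2.4)·2.3 = 0 → C_y = 896.448/4.9 = 182.949 ≈ 182.9 N.
ΣF_y = 0: A_y + 182.949 − 162.4·2.4 = 0 → A_y = 206.8 N.
ΣF_x = 0: A_x + 2300 = 0 → A_x = -2300 N.

A_x = -2300 N, A_y = 206.8 N, C_y = 182.9 N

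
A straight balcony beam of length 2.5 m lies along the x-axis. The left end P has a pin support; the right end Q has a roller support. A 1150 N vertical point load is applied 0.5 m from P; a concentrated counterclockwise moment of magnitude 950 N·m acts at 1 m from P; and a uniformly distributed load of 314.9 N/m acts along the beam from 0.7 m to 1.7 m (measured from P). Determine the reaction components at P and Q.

Resultant of the distributed load: 314.9 × 1 = 314.9 N at 1.2 m from P.
Taking moments about P: Q_y·2.5 − 1150·0.5 + 950 − (314.9·1)·1.2 = 0 → Q_y = 2.88/2.5 = 1.152 N.
ΣF_y = 0: P_y + 1.152 − 1150 − 314.9·1 = 0 → P_y = 1464 N.
ΣF_x = 0: no horizontal applied forces, so P_x = 0.

P_x = 0, P_y = 1464 N, Q_y = 1.152 N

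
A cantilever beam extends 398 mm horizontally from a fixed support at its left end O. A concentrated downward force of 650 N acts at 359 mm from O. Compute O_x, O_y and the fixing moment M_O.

O_x = 0, O_y = 650.0 N, M_O = 233400 N·mm

ΣF_x = 0: O_x = 0.
ΣF_y = 0: O_y − 650 = 0 → O_y = 650.0 N.
ΣM about O: M_O − 650·359 = 0 → M_O = 233400 N·mm.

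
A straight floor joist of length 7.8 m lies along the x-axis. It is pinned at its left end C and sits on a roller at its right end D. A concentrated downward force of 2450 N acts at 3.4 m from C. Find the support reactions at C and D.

C_x = 0, C_y = 1382 N, D_y = 1068 N

Moments about C: D_y·7.8 − 2450·3.4 = 0 → D_y = 8330/7.8 = 1067.95 ≈ 1068 N.
ΣF_y = 0: C_y + 1067.95 − 2450 = 0 → C_y = 1382 N.
ΣF_x = 0: no horizontal applied forces, so C_x = 0.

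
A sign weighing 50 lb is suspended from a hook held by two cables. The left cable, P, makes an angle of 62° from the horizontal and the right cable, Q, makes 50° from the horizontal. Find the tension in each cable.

ΣF_x = 0: −T_P·cos62° + T_Q·cos50° = 0 → T_Q = 0.730368·T_P.
ΣF_y = 0: T_P·sin62° + T_Q·sin50° = 50.
Substitute: T_P·(0.882948 + 0.730368·0.766044) = 50 → T_P = 34.6634 ≈ 34.66 lb.
Then T_Q = 0.730368 × 34.6634 = 25.32 lb.

T_P = 34.66 lb, T_Q = 25.32 lb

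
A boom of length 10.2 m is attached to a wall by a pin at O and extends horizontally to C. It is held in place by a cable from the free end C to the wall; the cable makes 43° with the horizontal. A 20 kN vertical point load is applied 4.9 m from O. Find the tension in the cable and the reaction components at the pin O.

ΣM about O: T·sin43°·10.2 − 20·4.9 = 0 → T = 98/(10.2·0.681998) = 14.0878 ≈ 14.09 kN.
ΣF_x = 0: O_x − T·cos43° = 0 → O_x = 14.0878 × 0.731354 = 10.30 kN.
ΣF_y = 0: O_y + T·sin43° − 20 = 0 → O_y = 20 − 14.0878 × 0.681998 = 10.39 kN.

T = 14.09 kN, O_x = 10.30 kN, O_y = 10.39 kN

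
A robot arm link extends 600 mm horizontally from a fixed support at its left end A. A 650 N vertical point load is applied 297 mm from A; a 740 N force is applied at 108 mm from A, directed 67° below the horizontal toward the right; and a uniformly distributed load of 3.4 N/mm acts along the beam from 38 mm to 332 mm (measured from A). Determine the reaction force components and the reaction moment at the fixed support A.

Resultant of the distributed load: 3.4 × 294 = 999.6 N at 185 mm from A.
ΣF_x = 0: A_x + 740·cos67° = 0 → A_x = -289.1 N.
ΣF_y = 0: A_y − 650 − 740·sin67° − 3.4·294 = 0 → A_y = 2331 N.
ΣM about A: M_A − 650·297 − 740·sin67°·108 − (3.4·294)·185 = 0 → M_A = 451500 N·mm.

A_x = -289.1 N, A_y = 2331 N, M_A = 451500 N·mm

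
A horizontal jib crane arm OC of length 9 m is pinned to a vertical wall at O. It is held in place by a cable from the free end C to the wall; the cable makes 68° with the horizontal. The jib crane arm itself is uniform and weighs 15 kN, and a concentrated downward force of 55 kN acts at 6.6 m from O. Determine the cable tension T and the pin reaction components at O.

T = 51.59 kN, O_x = 19.33 kN, O_y = 22.17 kN

ΣM about O: T·sin68°·9 − 15·4.5 − 55·6.6 = 0 → T = 430.5/(9·0.927184) = 51.5899 ≈ 51.59 kN.
ΣF_x = 0: O_x − T·cos68° = 0 → O_x = 51.5899 × 0.374607 = 19.33 kN.
ΣF_y = 0: O_y + T·sin68° − 15 − 55 = 0 → O_y = 70 − 51.5899 × 0.927184 = 22.17 kN.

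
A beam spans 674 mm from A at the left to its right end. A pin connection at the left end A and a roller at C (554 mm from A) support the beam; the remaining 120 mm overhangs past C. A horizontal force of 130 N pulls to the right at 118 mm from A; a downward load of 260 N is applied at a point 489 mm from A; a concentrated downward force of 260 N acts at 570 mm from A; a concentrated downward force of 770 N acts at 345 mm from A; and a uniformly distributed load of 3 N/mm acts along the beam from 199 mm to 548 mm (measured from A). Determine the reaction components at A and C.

Resultant of the distributed load: 3 × 349 = 1047 N at 373.5 mm from A.
Taking moments about A: C_y·554 − 260·489 − 260·570 − 770·345 − (3·349)·373.5 = 0 → C_y = 932044.5/554 = 1682.39 ≈ 1682 N.
ΣF_y = 0: A_y + 1682.39 − 260 − 260 − 770 − 3·349 = 0 → A_y = 654.6 N.
ΣF_x = 0: A_x + 130 = 0 → A_x = -130.0 N.

A_x = -130.0 N, A_y = 654.6 N, C_y = 1682 N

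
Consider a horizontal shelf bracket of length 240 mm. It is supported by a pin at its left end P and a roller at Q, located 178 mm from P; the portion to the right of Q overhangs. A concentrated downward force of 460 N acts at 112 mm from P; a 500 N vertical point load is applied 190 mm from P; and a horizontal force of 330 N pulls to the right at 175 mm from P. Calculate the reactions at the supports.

ΣM about P: Q_y·178 − 460·112 − 500·190 = 0 → Q_y = 146520/178 = 823.146 ≈ 823.1 N.
ΣF_y = 0: P_y + 823.146 − 460 − 500 = 0 → P_y = 136.9 N.
ΣF_x = 0: P_x + 330 = 0 → P_x = -330.0 N.

P_x = -330.0 N, P_y = 136.9 N, Q_y = 823.1 N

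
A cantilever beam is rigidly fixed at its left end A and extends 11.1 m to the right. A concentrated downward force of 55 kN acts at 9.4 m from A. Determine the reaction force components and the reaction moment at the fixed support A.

ΣF_x = 0: A_x = 0.
ΣF_y = 0: A_y − 55 = 0 → A_y = 55.00 kN.
ΣM about A: M_A − 55·9.4 = 0 → M_A = 517.0 kN·m.

A_x = 0, A_y = 55.00 kN, M_A = 517.0 kN·m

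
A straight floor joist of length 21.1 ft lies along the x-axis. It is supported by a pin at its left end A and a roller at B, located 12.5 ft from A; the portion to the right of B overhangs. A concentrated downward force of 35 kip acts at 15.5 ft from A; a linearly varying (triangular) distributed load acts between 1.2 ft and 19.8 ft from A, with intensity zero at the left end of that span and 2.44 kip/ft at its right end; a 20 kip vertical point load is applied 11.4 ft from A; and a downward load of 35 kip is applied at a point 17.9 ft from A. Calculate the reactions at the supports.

Resultant of the triangular load: ½ × 2.44 × 18.6 = 22.692 kip, acting at 13.6 ft from A (one-third of the span from the peak).
Moments about A: B_y·12.5 − 35·15.5 − (½·2.44·18.6)·13.6 − 20·11.4 − 35·17.9 = 0 → B_y = 1705.6112/12.5 = 136.449 ≈ 136.4 kip.
ΣF_y = 0: A_y + 136.449 − 35 − ½·2.44·18.6 − 20 − 35 = 0 → A_y = -23.76 kip.
ΣF_x = 0: no horizontal applied forces, so A_x = 0.

A_x = 0, A_y = -23.76 kip, B_y = 136.4 kip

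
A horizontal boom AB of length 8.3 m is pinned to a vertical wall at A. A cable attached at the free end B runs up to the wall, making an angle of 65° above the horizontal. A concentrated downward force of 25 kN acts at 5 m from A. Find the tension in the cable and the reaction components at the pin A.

T = 16.62 kN, A_x = 7.023 kN, A_y = 9.940 kN

ΣM about A: T·sin65°·8.3 − 25·5 = 0 → T = 125/(8.3·0.906308) = 16.6171 ≈ 16.62 kN.
ΣF_x = 0: A_x − T·cos65° = 0 → A_x = 16.6171 × 0.422618 = 7.023 kN.
ΣF_y = 0: A_y + T·sin65° − 25 = 0 → A_y = 25 − 16.6171 × 0.906308 = 9.940 kN.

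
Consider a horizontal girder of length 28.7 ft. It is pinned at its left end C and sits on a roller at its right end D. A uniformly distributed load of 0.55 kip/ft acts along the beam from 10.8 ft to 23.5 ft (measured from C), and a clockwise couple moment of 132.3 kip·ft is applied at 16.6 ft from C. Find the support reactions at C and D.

Resultant of the distributed load: 0.55 × 12.7 = 6.985 kip at 17.15 ft from C.
Taking moments about C: D_y·28.7 − (0.55·12.7)·17.15 − 132.3 = 0 → D_y = 252.09275/28.7 = 8.78372 ≈ 8.784 kip.
ΣF_y = 0: C_y + 8.78372 − 0.55·12.7 = 0 → C_y = -1.799 kip.
ΣF_x = 0: no horizontal applied forces, so C_x = 0.

C_x = 0, C_y = -1.799 kip, D_y = 8.784 kip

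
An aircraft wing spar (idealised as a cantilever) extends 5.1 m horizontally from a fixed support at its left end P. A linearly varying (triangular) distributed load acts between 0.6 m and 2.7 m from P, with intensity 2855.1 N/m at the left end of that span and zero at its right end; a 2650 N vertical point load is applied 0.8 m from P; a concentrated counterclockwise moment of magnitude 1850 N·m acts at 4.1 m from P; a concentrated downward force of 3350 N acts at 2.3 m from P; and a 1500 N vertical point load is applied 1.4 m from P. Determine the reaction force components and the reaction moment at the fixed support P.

Resultant of the triangular load: ½ × 2855.1 × 2.1 = 2997.855 N, acting at 1.3 m from P (one-third of the span from the peak).
ΣF_x = 0: P_x = 0.
ΣF_y = 0: P_y − ½·2855.1·2.1 − 2650 − 3350 − 1500 = 0 → P_y = 10500 N.
ΣM about P: M_P − (½·2855.1·2.1)·1.3 − 2650·0.8 + 1850 − 3350·2.3 − 1500·1.4 = 0 → M_P = 13970 N·m.

P_x = 0, P_y = 10500 N, M_P = 13970 N·m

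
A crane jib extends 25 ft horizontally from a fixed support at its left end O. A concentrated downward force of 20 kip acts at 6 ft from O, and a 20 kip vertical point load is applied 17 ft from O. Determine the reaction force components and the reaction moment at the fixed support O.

O_x = 0, O_y = 40.00 kip, M_O = 460.0 kip·ft

ΣF_x = 0: O_x = 0.
ΣF_y = 0: O_y − 20 − 20 = 0 → O_y = 40.00 kip.
ΣM about O: M_O − 20·6 − 20·17 = 0 → M_O = 460.0 kip·ft.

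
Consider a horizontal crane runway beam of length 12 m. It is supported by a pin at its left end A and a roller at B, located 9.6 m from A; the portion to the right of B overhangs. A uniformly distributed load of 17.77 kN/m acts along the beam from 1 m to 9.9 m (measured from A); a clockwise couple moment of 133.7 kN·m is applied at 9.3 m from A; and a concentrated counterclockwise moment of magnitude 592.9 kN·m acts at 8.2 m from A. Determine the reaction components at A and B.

A_x = 0, A_y = 116.2 kN, B_y = 41.95 kN

Resultant of the distributed load: 17.77 × 8.9 = 158.153 kN at 5.45 m from A.
Moments about A: B_y·9.6 − (17.77·8.9)·5.45 − 133.7 + 592.9 = 0 → B_y = 402.73385/9.6 = 41.9514 ≈ 41.95 kN.
ΣF_y = 0: A_y + 41.9514 − 17.77·8.9 = 0 → A_y = 116.2 kN.
ΣF_x = 0: no horizontal applied forces, so A_x = 0.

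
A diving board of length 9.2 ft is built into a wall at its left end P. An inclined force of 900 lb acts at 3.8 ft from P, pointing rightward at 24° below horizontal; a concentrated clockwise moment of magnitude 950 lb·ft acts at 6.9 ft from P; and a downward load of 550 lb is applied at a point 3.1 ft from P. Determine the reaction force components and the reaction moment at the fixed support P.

ΣF_x = 0: P_x + 900·cos24° = 0 → P_x = -822.2 lb.
ΣF_y = 0: P_y − 900·sin24° − 550 = 0 → P_y = 916.1 lb.
ΣM about P: M_P − 900·sin24°·3.8 − 950 − 550·3.1 = 0 → M_P = 4046 lb·ft.

P_x = -822.2 lb, P_y = 916.1 lb, M_P = 4046 lb·ft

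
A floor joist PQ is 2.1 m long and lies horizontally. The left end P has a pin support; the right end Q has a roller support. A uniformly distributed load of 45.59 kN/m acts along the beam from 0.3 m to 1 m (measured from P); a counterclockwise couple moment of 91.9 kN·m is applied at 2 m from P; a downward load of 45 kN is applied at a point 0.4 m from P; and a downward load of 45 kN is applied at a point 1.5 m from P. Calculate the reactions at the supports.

P_x = 0, P_y = 115.1 kN, Q_y = 6.830 kN

Resultant of the distributed load: 45.59 × 0.7 = 31.913 kN at 0.65 m from P.
Taking moments about P: Q_y·2.1 − (45.59·0.7)·0.65 + 91.9 − 45·0.4 − 45·1.5 = 0 → Q_y = 14.34345/2.1 = 6.83021 ≈ 6.830 kN.
ΣF_y = 0: P_y + 6.83021 − 45.59·0.7 − 45 − 45 = 0 → P_y = 115.1 kN.
ΣF_x = 0: no horizontal applied forces, so P_x = 0.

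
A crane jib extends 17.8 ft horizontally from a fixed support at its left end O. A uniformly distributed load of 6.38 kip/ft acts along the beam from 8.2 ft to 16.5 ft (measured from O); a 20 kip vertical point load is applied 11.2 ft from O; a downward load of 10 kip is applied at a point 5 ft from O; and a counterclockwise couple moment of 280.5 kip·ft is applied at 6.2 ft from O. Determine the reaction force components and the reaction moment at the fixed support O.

O_x = 0, O_y = 82.95 kip, M_O = 647.5 kip·ft

Resultant of the distributed load: 6.38 × 8.3 = 52.954 kip at 12.35 ft from O.
ΣF_x = 0: O_x = 0.
ΣF_y = 0: O_y − 6.38·8.3 − 20 − 10 = 0 → O_y = 82.95 kip.
ΣM about O: M_O − (6.38·8.3)·12.35 − 20·11.2 − 10·5 + 280.5 = 0 → M_O = 647.5 kip·ft.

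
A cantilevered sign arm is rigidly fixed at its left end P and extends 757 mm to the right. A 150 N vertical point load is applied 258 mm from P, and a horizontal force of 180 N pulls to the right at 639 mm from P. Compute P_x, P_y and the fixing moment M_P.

P_x = -180.0 N, P_y = 150.0 N, M_P = 38700 N·mm

ΣF_x = 0: P_x + 180 = 0 → P_x = -180.0 N.
ΣF_y = 0: P_y − 150 = 0 → P_y = 150.0 N.
ΣM about P: M_P − 150·258 = 0 → M_P = 38700 N·mm.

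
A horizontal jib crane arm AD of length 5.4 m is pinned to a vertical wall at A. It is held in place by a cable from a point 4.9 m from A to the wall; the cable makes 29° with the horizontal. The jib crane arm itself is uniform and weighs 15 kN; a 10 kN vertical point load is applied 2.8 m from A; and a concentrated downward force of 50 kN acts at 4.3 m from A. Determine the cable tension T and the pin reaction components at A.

ΣM about A: T·sin29°·4.9 − 15·2.7 − 10·2.8 − 50·4.3 = 0 → T = 283.5/(4.9·0.48481) = 119.34 ≈ 119.3 kN.
ΣF_x = 0: A_x − T·cos29° = 0 → A_x = 119.34 × 0.87462 = 104.4 kN.
ΣF_y = 0: A_y + T·sin29° − 15 − 10 − 50 = 0 → A_y = 75 − 119.34 × 0.48481 = 17.14 kN.

T = 119.3 kN, A_x = 104.4 kN, A_y = 17.14 kN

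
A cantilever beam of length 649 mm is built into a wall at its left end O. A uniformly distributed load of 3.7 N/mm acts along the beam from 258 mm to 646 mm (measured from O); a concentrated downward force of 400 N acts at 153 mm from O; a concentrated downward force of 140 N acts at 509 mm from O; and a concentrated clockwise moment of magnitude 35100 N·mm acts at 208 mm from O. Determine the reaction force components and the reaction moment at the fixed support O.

O_x = 0, O_y = 1976 N, M_O = 816500 N·mm

Resultant of the distributed load: 3.7 × 388 = 1435.6 N at 452 mm from O.
ΣF_x = 0: O_x = 0.
ΣF_y = 0: O_y − 3.7·388 − 400 − 140 = 0 → O_y = 1976 N.
ΣM about O: M_O − (3.7·388)·452 − 400·153 − 140·509 − 35100 = 0 → M_O = 816500 N·mm.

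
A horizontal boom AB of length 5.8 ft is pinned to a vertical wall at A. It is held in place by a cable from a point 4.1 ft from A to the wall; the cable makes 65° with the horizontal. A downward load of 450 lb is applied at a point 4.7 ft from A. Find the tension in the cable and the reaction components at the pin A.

ΣM about A: T·sin65°·4.1 − 450·4.7 = 0 → T = 2115/(4.1·0.906308) = 569.181 ≈ 569.2 lb.
ΣF_x = 0: A_x − T·cos65° = 0 → A_x = 569.181 × 0.422618 = 240.5 lb.
ΣF_y = 0: A_y + T·sin65° − 450 = 0 → A_y = 450 − 569.181 × 0.906308 = -65.85 lb.

T = 569.2 lb, A_x = 240.5 lb, A_y = -65.85 lb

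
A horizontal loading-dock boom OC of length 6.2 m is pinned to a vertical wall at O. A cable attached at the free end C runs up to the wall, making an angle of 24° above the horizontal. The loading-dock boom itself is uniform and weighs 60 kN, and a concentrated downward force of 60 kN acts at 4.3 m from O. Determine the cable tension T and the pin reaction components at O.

ΣM about O: T·sin24°·6.2 − 60·3.1 − 60·4.3 = 0 → T = 444/(6.2·0.406737) = 176.067 ≈ 176.1 kN.
ΣF_x = 0: O_x − T·cos24° = 0 → O_x = 176.067 × 0.913545 = 160.8 kN.
ΣF_y = 0: O_y + T·sin24° − 60 − 60 = 0 → O_y = 120 − 176.067 × 0.406737 = 48.39 kN.

T = 176.1 kN, O_x = 160.8 kN, O_y = 48.39 kN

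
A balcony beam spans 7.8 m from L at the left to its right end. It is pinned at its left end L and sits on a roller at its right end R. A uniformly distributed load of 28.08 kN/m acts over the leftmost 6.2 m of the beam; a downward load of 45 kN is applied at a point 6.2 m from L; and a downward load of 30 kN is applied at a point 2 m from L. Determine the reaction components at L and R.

L_x = 0, L_y = 136.4 kN, R_y = 112.7 kN

Resultant of the distributed load: 28.08 × 6.2 = 174.096 kN at 3.1 m from L.
Taking moments about L: R_y·7.8 − (28.08·6.2)·3.1 − 45·6.2 − 30·2 = 0 → R_y = 878.6976/7.8 = 112.654 ≈ 112.7 kN.
ΣF_y = 0: L_y + 112.654 − 28.08·6.2 − 45 − 30 = 0 → L_y = 136.4 kN.
ΣF_x = 0: no horizontal applied forces, so L_x = 0.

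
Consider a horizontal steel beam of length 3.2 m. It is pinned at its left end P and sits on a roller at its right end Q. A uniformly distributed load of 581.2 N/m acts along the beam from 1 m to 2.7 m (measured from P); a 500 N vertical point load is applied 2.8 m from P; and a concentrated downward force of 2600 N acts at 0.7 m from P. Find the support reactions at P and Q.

Resultant of the distributed load: 581.2 × 1.7 = 988.04 N at 1.85 m from P.
Taking moments about P: Q_y·3.2 − (581.2·1.7)·1.85 − 500·2.8 − 2600·0.7 = 0 → Q_y = 5047.874/3.2 = 1577.46 ≈ 1577 N.
ΣF_y = 0: P_y + 1577.46 − 581.2·1.7 − 500 − 2600 = 0 → P_y = 2511 N.
ΣF_x = 0: no horizontal applied forces, so P_x = 0.

P_x = 0, P_y = 2511 N, Q_y = 1577 N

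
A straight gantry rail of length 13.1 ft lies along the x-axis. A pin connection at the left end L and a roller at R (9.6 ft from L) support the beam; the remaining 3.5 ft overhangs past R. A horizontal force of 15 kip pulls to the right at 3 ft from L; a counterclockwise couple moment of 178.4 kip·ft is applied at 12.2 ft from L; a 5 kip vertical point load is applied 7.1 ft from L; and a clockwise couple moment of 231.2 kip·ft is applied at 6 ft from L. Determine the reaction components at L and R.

L_x = -15.00 kip, L_y = -4.198 kip, R_y = 9.198 kip

ΣM about L: R_y·9.6 + 178.4 − 5·7.1 − 231.2 = 0 → R_y = 88.3/9.6 = 9.19792 ≈ 9.198 kip.
ΣF_y = 0: L_y + 9.19792 − 5 = 0 → L_y = -4.198 kip.
ΣF_x = 0: L_x + 15 = 0 → L_x = -15.00 kip.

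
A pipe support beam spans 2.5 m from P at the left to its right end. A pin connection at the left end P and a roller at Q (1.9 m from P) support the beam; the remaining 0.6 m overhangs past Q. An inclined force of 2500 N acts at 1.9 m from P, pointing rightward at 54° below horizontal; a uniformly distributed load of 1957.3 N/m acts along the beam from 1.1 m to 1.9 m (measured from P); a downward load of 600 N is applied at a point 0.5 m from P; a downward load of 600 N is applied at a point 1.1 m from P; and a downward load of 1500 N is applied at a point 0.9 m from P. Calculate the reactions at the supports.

Resultant of the distributed load: 1957.3 × 0.8 = 1565.84 N at 1.5 m from P.
ΣM about P: Q_y·1.9 − 2500·sin54°·1.9 − (1957.3·0.8)·1.5 − 600·0.5 − 600·1.1 − 1500·0.9 = 0 → Q_y = 8501.59/1.9 = 4474.52 ≈ 4475 N.
ΣF_y = 0: P_y + 4474.52 − 2500·sin54° − 1957.3·0.8 − 600 − 600 − 1500 = 0 → P_y = 1814 N.
ΣF_x = 0: P_x + 2500·cos54° = 0 → P_x = -1469 N.

P_x = -1469 N, P_y = 1814 N, Q_y = 4475 N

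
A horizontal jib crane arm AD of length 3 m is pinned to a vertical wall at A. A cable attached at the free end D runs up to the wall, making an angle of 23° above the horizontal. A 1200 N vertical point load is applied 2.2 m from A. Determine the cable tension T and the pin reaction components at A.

T = 2252 N, A_x = 2073 N, A_y = 320.0 N

ΣM about A: T·sin23°·3 − 1200·2.2 = 0 → T = 2640/(3·0.390731) = 2252.19 ≈ 2252 N.
ΣF_x = 0: A_x − T·cos23° = 0 → A_x = 2252.19 × 0.920505 = 2073 N.
ΣF_y = 0: A_y + T·sin23° − 1200 = 0 → A_y = 1200 − 2252.19 × 0.390731 = 320.0 N.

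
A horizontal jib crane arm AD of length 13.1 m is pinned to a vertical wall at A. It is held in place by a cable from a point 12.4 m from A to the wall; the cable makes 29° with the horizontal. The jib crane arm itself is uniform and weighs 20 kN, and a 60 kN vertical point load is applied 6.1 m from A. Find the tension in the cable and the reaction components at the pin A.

ΣM about A: T·sin29°·12.4 − 20·6.55 − 60·6.1 = 0 → T = 497/(12.4·0.48481) = 82.6729 ≈ 82.67 kN.
ΣF_x = 0: A_x − T·cos29° = 0 → A_x = 82.6729 × 0.87462 = 72.31 kN.
ΣF_y = 0: A_y + T·sin29° − 20 − 60 = 0 → A_y = 80 − 82.6729 × 0.48481 = 39.92 kN.

T = 82.67 kN, A_x = 72.31 kN, A_y = 39.92 kN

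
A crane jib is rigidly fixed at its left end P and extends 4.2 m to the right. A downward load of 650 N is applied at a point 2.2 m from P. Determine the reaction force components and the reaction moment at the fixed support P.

P_x = 0, P_y = 650.0 N, M_P = 1430 N·m

ΣF_x = 0: P_x = 0.
ΣF_y = 0: P_y − 650 = 0 → P_y = 650.0 N.
ΣM about P: M_P − 650·2.2 = 0 → M_P = 1430 N·m.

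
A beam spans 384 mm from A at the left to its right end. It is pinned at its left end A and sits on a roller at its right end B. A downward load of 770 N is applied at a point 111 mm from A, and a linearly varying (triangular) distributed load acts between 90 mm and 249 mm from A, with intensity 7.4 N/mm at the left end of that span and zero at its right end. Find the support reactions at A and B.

A_x = 0, A_y = 916.6 N, B_y = 441.7 N

Resultant of the triangular load: ½ × 7.4 × 159 = 588.3 N, acting at 143 mm from A (one-third of the span from the peak).
Moments about A: B_y·384 − 770·111 − (½·7.4·159)·143 = 0 → B_y = 169596.9/384 = 441.659 ≈ 441.7 N.
ΣF_y = 0: A_y + 441.659 − 770 − ½·7.4·159 = 0 → A_y = 916.6 N.
ΣF_x = 0: no horizontal applied forces, so A_x = 0.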